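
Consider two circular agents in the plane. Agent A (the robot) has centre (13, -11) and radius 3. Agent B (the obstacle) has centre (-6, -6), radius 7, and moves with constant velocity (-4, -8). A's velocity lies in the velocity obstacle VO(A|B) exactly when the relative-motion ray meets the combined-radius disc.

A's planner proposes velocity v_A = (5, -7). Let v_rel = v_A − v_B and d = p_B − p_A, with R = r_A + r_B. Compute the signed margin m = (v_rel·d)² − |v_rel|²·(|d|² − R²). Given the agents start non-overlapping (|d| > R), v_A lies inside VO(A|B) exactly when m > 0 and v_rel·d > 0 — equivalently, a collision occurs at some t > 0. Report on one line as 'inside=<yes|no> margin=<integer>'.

d = (-19, 5),  |d|² = 386;  R = 3+7 = 10,  c = 386−10² = 286
v_rel = (9, 1),  |v_rel|² = 82;  v_rel·d = (9)·(-19) + (1)·(5) = -166
82·t² + 332·t + 286 = 0  ⇒  m = (-166)² − 82·286 = 4104
m = 4104 > 0,  v_rel·d = -166 < 0  ⇒  outside

inside=no margin=4104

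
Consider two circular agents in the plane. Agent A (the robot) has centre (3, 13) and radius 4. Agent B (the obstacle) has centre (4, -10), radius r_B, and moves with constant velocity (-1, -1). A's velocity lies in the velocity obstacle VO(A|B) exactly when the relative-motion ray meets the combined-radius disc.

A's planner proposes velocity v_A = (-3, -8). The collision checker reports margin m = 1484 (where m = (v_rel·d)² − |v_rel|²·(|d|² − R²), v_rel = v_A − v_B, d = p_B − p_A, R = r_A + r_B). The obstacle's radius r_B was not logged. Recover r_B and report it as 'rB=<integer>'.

m = 1484
d = (1, -23);  v_rel = (-2, -7),  |v_rel|² = 53
v_rel×d = (-2)·(-23) − (-7)·(1) = 53
since m = R²·53 − 53²:  R² = (2809 + 1484) / 53 = 81
R = √81 = 9  ⇒  r_B = 9 − 4 = 5

rB=5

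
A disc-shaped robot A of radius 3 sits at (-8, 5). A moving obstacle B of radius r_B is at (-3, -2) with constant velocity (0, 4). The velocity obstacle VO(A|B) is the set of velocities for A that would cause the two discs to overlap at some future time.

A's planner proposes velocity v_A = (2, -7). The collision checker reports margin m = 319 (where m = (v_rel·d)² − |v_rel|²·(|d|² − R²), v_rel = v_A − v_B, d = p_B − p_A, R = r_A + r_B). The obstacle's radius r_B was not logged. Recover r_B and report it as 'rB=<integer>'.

m = 319
d = (5, -7);  v_rel = (2, -11),  |v_rel|² = 125
v_rel×d = (2)·(-7) − (-11)·(5) = 41
since m = R²·125 − 41²:  R² = (1681 + 319) / 125 = 16
R = √16 = 4  ⇒  r_B = 4 − 3 = 1

rB=1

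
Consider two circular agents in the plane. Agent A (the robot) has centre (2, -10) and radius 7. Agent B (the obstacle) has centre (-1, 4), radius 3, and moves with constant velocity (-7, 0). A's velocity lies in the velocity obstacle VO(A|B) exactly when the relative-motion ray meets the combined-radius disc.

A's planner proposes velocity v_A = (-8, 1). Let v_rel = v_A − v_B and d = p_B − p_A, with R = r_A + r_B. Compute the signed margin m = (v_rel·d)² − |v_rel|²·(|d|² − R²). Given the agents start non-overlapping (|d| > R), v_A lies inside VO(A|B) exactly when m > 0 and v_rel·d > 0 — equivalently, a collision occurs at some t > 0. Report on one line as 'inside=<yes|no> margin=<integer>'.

d = (-3, 14),  |d|² = 205;  R = 7+3 = 10,  c = 205−10² = 105
v_rel = (-1, 1),  |v_rel|² = 2;  v_rel·d = (-1)·(-3) + (1)·(14) = 17
2·t² − 34·t + 105 = 0  ⇒  m = 17² − 2·105 = 79
m = 79 > 0,  v_rel·d = 17 > 0  ⇒  inside

inside=yes margin=79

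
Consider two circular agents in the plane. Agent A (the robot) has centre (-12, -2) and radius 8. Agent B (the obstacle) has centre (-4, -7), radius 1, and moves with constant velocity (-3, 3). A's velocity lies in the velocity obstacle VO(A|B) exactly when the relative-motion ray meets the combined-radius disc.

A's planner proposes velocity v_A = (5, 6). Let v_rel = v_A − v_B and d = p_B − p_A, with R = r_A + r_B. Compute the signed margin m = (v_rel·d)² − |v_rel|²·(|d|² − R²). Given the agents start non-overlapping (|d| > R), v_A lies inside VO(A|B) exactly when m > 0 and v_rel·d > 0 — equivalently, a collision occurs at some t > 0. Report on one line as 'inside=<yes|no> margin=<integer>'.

d = (8, -5),  |d|² = 89;  R = 8+1 = 9,  c = 89−9² = 8
v_rel = (8, 3),  |v_rel|² = 73;  v_rel·d = (8)·(8) + (3)·(-5) = 49
73·t² − 98·t + 8 = 0  ⇒  m = 49² − 73·8 = 1817
m = 1817 > 0,  v_rel·d = 49 > 0  ⇒  inside

inside=yes margin=1817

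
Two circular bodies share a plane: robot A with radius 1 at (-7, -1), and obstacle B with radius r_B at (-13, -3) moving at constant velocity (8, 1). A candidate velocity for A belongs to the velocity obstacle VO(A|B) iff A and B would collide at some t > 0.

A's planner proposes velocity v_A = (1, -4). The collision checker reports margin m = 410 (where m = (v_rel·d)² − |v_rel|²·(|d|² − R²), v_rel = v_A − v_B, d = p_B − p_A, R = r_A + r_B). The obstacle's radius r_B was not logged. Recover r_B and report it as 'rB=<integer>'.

m = 410
d = (-6, -2);  v_rel = (-7, -5),  |v_rel|² = 74
v_rel×d = (-7)·(-2) − (-5)·(-6) = -16
since m = R²·74 − (-16)²:  R² = (256 + 410) / 74 = 9
R = √9 = 3  ⇒  r_B = 3 − 1 = 2

rB=2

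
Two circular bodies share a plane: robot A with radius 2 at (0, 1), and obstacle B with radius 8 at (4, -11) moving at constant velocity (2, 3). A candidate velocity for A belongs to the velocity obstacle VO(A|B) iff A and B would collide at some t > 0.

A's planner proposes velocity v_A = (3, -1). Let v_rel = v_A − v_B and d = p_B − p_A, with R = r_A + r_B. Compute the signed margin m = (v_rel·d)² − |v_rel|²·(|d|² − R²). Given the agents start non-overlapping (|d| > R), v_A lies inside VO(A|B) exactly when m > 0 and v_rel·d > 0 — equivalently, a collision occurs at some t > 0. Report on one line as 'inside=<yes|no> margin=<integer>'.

d = (4, -12),  |d|² = 160;  R = 2+8 = 10,  c = 160−10² = 60
v_rel = (1, -4),  |v_rel|² = 17;  v_rel·d = (1)·(4) + (-4)·(-12) = 52
17·t² − 104·t + 60 = 0  ⇒  m = 52² − 17·60 = 1684
m = 1684 > 0,  v_rel·d = 52 > 0  ⇒  inside

inside=yes margin=1684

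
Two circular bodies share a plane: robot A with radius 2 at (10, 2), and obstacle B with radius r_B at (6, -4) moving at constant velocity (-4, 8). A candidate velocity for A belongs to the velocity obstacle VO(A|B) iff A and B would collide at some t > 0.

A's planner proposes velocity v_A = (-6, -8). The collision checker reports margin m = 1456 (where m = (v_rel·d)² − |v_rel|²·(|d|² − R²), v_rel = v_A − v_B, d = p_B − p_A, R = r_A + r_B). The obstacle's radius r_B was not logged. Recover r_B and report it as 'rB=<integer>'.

m = 1456
d = (-4, -6);  v_rel = (-2, -16),  |v_rel|² = 260
v_rel×d = (-2)·(-6) − (-16)·(-4) = -52
since m = R²·260 − (-52)²:  R² = (2704 + 1456) / 260 = 16
R = √16 = 4  ⇒  r_B = 4 − 2 = 2

rB=2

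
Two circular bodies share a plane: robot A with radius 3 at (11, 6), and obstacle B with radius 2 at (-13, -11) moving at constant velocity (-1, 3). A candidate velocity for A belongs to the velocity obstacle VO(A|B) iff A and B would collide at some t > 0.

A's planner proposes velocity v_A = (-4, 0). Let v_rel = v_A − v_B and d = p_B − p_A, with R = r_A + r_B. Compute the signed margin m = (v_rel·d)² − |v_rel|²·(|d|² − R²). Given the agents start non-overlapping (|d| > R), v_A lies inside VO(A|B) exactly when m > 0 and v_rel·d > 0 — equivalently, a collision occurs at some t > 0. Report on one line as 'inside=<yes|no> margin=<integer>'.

d = (-24, -17),  |d|² = 865;  R = 3+2 = 5,  c = 865−5² = 840
v_rel = (-3, -3),  |v_rel|² = 18;  v_rel·d = (-3)·(-24) + (-3)·(-17) = 123
18·t² − 246·t + 840 = 0  ⇒  m = 123² − 18·840 = 9
m = 9 > 0,  v_rel·d = 123 > 0  ⇒  inside

inside=yes margin=9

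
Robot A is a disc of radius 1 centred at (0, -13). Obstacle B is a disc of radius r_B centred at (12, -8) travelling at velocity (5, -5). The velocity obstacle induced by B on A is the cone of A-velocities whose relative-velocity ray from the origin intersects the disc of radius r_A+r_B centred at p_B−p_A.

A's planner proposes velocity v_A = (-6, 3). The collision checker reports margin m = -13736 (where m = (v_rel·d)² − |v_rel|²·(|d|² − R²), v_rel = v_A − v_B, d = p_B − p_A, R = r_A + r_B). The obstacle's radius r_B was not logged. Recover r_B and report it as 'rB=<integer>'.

m = -13736
d = (12, 5);  v_rel = (-11, 8),  |v_rel|² = 185
v_rel×d = (-11)·(5) − (8)·(12) = -151
since m = R²·185 − (-151)²:  R² = (22801 + -13736) / 185 = 49
R = √49 = 7  ⇒  r_B = 7 − 1 = 6

rB=6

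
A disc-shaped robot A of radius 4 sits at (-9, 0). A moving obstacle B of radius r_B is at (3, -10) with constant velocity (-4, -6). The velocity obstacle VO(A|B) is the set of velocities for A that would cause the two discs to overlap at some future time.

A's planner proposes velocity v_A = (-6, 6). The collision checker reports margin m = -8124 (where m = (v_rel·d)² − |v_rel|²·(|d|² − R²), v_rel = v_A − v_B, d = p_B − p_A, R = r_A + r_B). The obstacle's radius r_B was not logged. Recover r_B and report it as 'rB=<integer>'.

m = -8124
d = (12, -10);  v_rel = (-2, 12),  |v_rel|² = 148
v_rel×d = (-2)·(-10) − (12)·(12) = -124
since m = R²·148 − (-124)²:  R² = (15376 + -8124) / 148 = 49
R = √49 = 7  ⇒  r_B = 7 − 4 = 3

rB=3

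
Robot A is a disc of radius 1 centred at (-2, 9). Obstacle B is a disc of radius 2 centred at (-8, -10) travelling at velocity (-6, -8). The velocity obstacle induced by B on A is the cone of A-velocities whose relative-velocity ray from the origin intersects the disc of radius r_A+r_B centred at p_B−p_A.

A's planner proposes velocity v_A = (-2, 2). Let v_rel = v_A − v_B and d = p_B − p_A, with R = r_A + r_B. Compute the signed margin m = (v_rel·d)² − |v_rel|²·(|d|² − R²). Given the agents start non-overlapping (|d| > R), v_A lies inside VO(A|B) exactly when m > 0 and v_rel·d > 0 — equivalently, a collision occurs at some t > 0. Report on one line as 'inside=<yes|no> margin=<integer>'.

d = (-6, -19),  |d|² = 397;  R = 1+2 = 3,  c = 397−3² = 388
v_rel = (4, 10),  |v_rel|² = 116;  v_rel·d = (4)·(-6) + (10)·(-19) = -214
116·t² + 428·t + 388 = 0  ⇒  m = (-214)² − 116·388 = 788
m = 788 > 0,  v_rel·d = -214 < 0  ⇒  outside

inside=no margin=788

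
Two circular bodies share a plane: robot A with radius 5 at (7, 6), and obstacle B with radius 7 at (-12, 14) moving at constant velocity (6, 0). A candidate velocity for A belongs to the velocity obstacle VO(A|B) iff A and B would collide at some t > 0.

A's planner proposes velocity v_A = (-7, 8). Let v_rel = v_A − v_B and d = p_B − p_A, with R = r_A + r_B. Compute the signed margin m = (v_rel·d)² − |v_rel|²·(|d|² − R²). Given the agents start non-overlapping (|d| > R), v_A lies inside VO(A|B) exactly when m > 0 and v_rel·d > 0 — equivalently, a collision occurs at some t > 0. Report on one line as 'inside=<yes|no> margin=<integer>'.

d = (-19, 8),  |d|² = 425;  R = 5+7 = 12,  c = 425−12² = 281
v_rel = (-13, 8),  |v_rel|² = 233;  v_rel·d = (-13)·(-19) + (8)·(8) = 311
233·t² − 622·t + 281 = 0  ⇒  m = 311² − 233·281 = 31248
m = 31248 > 0,  v_rel·d = 311 > 0  ⇒  inside

inside=yes margin=31248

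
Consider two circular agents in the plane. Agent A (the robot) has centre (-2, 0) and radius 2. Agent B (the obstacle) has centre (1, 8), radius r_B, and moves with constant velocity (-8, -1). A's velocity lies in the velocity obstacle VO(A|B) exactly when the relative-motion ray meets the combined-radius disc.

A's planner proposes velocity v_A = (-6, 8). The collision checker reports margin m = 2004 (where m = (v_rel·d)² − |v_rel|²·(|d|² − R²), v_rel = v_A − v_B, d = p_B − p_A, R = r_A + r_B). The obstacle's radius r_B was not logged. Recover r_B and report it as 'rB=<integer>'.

m = 2004
d = (3, 8);  v_rel = (2, 9),  |v_rel|² = 85
v_rel×d = (2)·(8) − (9)·(3) = -11
since m = R²·85 − (-11)²:  R² = (121 + 2004) / 85 = 25
R = √25 = 5  ⇒  r_B = 5 − 2 = 3

rB=3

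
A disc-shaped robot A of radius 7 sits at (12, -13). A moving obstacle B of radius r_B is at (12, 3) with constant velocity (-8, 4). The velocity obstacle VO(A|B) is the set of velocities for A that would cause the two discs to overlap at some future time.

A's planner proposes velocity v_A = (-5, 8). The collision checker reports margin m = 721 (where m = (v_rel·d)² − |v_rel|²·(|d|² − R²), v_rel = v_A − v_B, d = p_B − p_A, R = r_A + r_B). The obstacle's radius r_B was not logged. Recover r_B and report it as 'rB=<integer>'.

m = 721
d = (0, 16);  v_rel = (3, 4),  |v_rel|² = 25
v_rel×d = (3)·(16) − (4)·(0) = 48
since m = R²·25 − 48²:  R² = (2304 + 721) / 25 = 121
R = √121 = 11  ⇒  r_B = 11 − 7 = 4

rB=4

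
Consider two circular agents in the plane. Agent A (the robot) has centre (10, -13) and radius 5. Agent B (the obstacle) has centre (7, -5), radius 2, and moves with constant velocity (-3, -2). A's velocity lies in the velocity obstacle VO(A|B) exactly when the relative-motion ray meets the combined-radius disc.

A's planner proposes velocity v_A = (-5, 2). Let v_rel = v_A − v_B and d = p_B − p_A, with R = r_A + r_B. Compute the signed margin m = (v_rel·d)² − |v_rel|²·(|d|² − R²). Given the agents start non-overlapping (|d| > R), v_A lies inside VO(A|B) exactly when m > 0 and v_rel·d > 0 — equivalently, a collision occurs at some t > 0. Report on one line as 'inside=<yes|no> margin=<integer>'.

d = (-3, 8),  |d|² = 73;  R = 5+2 = 7,  c = 73−7² = 24
v_rel = (-2, 4),  |v_rel|² = 20;  v_rel·d = (-2)·(-3) + (4)·(8) = 38
20·t² − 76·t + 24 = 0  ⇒  m = 38² − 20·24 = 964
m = 964 > 0,  v_rel·d = 38 > 0  ⇒  inside

inside=yes margin=964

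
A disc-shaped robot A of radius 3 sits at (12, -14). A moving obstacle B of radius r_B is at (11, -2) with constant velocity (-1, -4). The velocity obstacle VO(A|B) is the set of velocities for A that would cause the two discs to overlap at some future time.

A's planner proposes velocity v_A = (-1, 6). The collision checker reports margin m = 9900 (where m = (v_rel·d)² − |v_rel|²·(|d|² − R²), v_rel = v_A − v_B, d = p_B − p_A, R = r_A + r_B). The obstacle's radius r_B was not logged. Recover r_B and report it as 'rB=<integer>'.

m = 9900
d = (-1, 12);  v_rel = (0, 10),  |v_rel|² = 100
v_rel×d = (0)·(12) − (10)·(-1) = 10
since m = R²·100 − 10²:  R² = (100 + 9900) / 100 = 100
R = √100 = 10  ⇒  r_B = 10 − 3 = 7

rB=7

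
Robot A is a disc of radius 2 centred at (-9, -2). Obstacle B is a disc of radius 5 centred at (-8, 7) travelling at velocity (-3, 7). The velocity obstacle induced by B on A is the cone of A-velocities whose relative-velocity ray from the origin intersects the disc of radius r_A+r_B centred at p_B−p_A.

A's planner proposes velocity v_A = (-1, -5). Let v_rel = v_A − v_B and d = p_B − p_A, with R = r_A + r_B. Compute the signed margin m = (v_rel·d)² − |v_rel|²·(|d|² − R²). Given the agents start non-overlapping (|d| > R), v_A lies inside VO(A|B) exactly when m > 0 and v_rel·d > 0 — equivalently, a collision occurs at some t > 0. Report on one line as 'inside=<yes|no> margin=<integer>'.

d = (1, 9),  |d|² = 82;  R = 2+5 = 7,  c = 82−7² = 33
v_rel = (2, -12),  |v_rel|² = 148;  v_rel·d = (2)·(1) + (-12)·(9) = -106
148·t² + 212·t + 33 = 0  ⇒  m = (-106)² − 148·33 = 6352
m = 6352 > 0,  v_rel·d = -106 < 0  ⇒  outside

inside=no margin=6352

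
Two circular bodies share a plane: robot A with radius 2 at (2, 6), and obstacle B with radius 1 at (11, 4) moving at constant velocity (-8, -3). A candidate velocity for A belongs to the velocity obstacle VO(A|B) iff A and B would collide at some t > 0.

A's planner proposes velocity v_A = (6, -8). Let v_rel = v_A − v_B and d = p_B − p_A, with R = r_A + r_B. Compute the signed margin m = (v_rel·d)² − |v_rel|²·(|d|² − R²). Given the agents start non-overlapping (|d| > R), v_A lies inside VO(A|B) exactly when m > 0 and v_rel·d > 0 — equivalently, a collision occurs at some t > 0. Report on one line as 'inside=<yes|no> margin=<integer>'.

d = (9, -2),  |d|² = 85;  R = 2+1 = 3,  c = 85−3² = 76
v_rel = (14, -5),  |v_rel|² = 221;  v_rel·d = (14)·(9) + (-5)·(-2) = 136
221·t² − 272·t + 76 = 0  ⇒  m = 136² − 221·76 = 1700
m = 1700 > 0,  v_rel·d = 136 > 0  ⇒  inside

inside=yes margin=1700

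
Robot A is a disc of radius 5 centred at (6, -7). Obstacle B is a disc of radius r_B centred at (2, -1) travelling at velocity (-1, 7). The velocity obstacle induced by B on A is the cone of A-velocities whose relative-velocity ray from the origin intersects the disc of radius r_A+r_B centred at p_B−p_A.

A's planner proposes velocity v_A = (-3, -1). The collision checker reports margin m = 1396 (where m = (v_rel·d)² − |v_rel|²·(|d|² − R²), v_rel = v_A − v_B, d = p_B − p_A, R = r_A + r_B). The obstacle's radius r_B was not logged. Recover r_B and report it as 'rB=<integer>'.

m = 1396
d = (-4, 6);  v_rel = (-2, -8),  |v_rel|² = 68
v_rel×d = (-2)·(6) − (-8)·(-4) = -44
since m = R²·68 − (-44)²:  R² = (1936 + 1396) / 68 = 49
R = √49 = 7  ⇒  r_B = 7 − 5 = 2

rB=2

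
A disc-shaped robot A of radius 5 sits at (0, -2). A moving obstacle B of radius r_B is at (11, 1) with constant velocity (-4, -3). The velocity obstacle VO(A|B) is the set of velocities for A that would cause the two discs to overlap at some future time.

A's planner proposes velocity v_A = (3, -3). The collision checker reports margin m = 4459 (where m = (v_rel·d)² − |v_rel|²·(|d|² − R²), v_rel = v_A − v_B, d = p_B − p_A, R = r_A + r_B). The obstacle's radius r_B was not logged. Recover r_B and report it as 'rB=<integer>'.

m = 4459
d = (11, 3);  v_rel = (7, 0),  |v_rel|² = 49
v_rel×d = (7)·(3) − (0)·(11) = 21
since m = R²·49 − 21²:  R² = (441 + 4459) / 49 = 100
R = √100 = 10  ⇒  r_B = 10 − 5 = 5

rB=5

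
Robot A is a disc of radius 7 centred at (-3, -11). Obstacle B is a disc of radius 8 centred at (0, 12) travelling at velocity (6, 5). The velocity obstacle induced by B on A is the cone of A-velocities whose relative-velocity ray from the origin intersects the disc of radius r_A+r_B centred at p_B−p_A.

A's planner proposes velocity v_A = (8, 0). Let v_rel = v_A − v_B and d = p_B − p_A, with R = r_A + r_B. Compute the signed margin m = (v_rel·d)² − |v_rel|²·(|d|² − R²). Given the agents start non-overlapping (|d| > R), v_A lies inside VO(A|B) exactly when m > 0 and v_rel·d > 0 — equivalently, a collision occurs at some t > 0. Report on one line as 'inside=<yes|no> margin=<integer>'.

d = (3, 23),  |d|² = 538;  R = 7+8 = 15,  c = 538−15² = 313
v_rel = (2, -5),  |v_rel|² = 29;  v_rel·d = (2)·(3) + (-5)·(23) = -109
29·t² + 218·t + 313 = 0  ⇒  m = (-109)² − 29·313 = 2804
m = 2804 > 0,  v_rel·d = -109 < 0  ⇒  outside

inside=no margin=2804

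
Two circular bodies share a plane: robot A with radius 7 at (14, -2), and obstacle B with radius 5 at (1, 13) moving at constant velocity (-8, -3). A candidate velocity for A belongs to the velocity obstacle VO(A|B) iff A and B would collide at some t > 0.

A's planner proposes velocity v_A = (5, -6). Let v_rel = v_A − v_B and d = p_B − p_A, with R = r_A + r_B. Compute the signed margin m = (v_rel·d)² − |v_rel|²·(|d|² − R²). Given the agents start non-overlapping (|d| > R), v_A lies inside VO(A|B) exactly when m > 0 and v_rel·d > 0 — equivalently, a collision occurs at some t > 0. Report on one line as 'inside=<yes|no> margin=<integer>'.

d = (-13, 15),  |d|² = 394;  R = 7+5 = 12,  c = 394−12² = 250
v_rel = (13, -3),  |v_rel|² = 178;  v_rel·d = (13)·(-13) + (-3)·(15) = -214
178·t² + 428·t + 250 = 0  ⇒  m = (-214)² − 178·250 = 1296
m = 1296 > 0,  v_rel·d = -214 < 0  ⇒  outside

inside=no margin=1296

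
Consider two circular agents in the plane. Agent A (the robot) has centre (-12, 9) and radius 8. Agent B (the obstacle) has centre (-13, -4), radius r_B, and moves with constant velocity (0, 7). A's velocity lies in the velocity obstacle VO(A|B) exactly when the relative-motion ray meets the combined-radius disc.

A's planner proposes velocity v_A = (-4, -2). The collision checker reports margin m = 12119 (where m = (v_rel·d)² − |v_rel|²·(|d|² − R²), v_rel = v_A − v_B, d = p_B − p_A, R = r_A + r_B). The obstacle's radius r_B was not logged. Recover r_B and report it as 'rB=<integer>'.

m = 12119
d = (-1, -13);  v_rel = (-4, -9),  |v_rel|² = 97
v_rel×d = (-4)·(-13) − (-9)·(-1) = 43
since m = R²·97 − 43²:  R² = (1849 + 12119) / 97 = 144
R = √144 = 12  ⇒  r_B = 12 − 8 = 4

rB=4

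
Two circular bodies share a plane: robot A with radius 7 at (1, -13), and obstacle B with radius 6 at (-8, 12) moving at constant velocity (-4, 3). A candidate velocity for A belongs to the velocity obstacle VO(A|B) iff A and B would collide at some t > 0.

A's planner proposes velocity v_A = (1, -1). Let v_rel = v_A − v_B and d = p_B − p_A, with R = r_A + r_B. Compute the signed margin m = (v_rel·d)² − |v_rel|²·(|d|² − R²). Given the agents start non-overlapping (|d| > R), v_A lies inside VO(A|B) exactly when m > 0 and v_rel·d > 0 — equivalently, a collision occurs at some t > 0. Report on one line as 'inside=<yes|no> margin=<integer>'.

d = (-9, 25),  |d|² = 706;  R = 7+6 = 13,  c = 706−13² = 537
v_rel = (5, -4),  |v_rel|² = 41;  v_rel·d = (5)·(-9) + (-4)·(25) = -145
41·t² + 290·t + 537 = 0  ⇒  m = (-145)² − 41·537 = -992
m = -992 < 0,  v_rel·d = -145 < 0  ⇒  outside

inside=no margin=-992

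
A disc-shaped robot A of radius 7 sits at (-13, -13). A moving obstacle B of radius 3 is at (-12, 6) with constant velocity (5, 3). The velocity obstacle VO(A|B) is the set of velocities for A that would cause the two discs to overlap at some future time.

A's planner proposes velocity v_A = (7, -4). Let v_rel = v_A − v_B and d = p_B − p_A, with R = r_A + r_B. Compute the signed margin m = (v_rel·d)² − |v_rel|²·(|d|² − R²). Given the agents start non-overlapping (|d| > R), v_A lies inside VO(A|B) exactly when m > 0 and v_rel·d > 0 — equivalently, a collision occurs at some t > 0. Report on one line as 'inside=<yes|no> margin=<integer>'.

d = (1, 19),  |d|² = 362;  R = 7+3 = 10,  c = 362−10² = 262
v_rel = (2, -7),  |v_rel|² = 53;  v_rel·d = (2)·(1) + (-7)·(19) = -131
53·t² + 262·t + 262 = 0  ⇒  m = (-131)² − 53·262 = 3275
m = 3275 > 0,  v_rel·d = -131 < 0  ⇒  outside

inside=no margin=3275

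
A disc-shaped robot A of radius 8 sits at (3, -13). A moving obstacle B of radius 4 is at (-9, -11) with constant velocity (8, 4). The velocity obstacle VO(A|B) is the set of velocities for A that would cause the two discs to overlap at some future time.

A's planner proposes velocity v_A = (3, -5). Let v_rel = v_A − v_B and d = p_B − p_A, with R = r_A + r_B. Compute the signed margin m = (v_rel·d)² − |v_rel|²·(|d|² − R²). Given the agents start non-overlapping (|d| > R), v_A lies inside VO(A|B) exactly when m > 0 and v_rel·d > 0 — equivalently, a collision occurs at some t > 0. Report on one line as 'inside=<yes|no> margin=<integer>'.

d = (-12, 2),  |d|² = 148;  R = 8+4 = 12,  c = 148−12² = 4
v_rel = (-5, -9),  |v_rel|² = 106;  v_rel·d = (-5)·(-12) + (-9)·(2) = 42
106·t² − 84·t + 4 = 0  ⇒  m = 42² − 106·4 = 1340
m = 1340 > 0,  v_rel·d = 42 > 0  ⇒  inside

inside=yes margin=1340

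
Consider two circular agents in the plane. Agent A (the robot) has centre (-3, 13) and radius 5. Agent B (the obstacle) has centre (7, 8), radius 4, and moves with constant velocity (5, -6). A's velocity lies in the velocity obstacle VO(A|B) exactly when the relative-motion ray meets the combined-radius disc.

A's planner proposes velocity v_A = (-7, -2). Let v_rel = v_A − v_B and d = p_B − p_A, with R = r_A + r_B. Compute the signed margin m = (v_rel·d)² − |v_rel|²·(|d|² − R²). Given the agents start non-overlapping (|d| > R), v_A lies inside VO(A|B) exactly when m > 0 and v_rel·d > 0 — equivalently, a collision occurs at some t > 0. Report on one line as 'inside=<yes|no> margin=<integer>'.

d = (10, -5),  |d|² = 125;  R = 5+4 = 9,  c = 125−9² = 44
v_rel = (-12, 4),  |v_rel|² = 160;  v_rel·d = (-12)·(10) + (4)·(-5) = -140
160·t² + 280·t + 44 = 0  ⇒  m = (-140)² − 160·44 = 12560
m = 12560 > 0,  v_rel·d = -140 < 0  ⇒  outside

inside=no margin=12560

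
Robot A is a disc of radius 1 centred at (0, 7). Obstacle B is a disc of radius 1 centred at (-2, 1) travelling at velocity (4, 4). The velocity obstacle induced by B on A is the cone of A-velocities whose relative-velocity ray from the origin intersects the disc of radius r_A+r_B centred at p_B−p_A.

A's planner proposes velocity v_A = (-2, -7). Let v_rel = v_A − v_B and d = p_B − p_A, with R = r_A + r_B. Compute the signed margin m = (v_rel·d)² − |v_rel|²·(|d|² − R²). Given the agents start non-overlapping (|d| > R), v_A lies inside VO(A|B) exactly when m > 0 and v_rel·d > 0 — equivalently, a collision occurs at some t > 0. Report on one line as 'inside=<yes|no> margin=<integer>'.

d = (-2, -6),  |d|² = 40;  R = 1+1 = 2,  c = 40−2² = 36
v_rel = (-6, -11),  |v_rel|² = 157;  v_rel·d = (-6)·(-2) + (-11)·(-6) = 78
157·t² − 156·t + 36 = 0  ⇒  m = 78² − 157·36 = 432
m = 432 > 0,  v_rel·d = 78 > 0  ⇒  inside

inside=yes margin=432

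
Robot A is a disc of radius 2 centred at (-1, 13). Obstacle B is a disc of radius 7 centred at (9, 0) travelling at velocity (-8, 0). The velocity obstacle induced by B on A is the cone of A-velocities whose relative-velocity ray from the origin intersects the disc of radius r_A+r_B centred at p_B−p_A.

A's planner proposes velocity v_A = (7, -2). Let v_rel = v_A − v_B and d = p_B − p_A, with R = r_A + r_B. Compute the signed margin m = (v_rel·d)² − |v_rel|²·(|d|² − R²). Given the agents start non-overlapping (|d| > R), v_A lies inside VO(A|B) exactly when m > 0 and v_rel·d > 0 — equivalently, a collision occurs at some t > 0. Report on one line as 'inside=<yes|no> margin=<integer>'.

d = (10, -13),  |d|² = 269;  R = 2+7 = 9,  c = 269−9² = 188
v_rel = (15, -2),  |v_rel|² = 229;  v_rel·d = (15)·(10) + (-2)·(-13) = 176
229·t² − 352·t + 188 = 0  ⇒  m = 176² − 229·188 = -12076
m = -12076 < 0,  v_rel·d = 176 > 0  ⇒  outside

inside=no margin=-12076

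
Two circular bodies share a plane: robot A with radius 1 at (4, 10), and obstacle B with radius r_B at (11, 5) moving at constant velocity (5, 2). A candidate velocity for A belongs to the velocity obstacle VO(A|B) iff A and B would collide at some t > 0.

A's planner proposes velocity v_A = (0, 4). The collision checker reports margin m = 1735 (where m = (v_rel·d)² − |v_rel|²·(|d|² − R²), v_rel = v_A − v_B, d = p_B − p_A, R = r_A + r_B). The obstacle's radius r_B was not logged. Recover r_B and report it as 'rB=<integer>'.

m = 1735
d = (7, -5);  v_rel = (-5, 2),  |v_rel|² = 29
v_rel×d = (-5)·(-5) − (2)·(7) = 11
since m = R²·29 − 11²:  R² = (121 + 1735) / 29 = 64
R = √64 = 8  ⇒  r_B = 8 − 1 = 7

rB=7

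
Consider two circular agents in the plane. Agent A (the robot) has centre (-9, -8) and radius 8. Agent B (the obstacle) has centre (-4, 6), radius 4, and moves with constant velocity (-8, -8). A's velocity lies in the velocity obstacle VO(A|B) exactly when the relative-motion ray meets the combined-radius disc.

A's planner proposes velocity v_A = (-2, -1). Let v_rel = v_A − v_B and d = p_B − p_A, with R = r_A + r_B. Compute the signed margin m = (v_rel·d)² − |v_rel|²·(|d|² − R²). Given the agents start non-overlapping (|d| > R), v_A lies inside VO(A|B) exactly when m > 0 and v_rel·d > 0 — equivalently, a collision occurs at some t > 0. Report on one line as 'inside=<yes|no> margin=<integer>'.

d = (5, 14),  |d|² = 221;  R = 8+4 = 12,  c = 221−12² = 77
v_rel = (6, 7),  |v_rel|² = 85;  v_rel·d = (6)·(5) + (7)·(14) = 128
85·t² − 256·t + 77 = 0  ⇒  m = 128² − 85·77 = 9839
m = 9839 > 0,  v_rel·d = 128 > 0  ⇒  inside

inside=yes margin=9839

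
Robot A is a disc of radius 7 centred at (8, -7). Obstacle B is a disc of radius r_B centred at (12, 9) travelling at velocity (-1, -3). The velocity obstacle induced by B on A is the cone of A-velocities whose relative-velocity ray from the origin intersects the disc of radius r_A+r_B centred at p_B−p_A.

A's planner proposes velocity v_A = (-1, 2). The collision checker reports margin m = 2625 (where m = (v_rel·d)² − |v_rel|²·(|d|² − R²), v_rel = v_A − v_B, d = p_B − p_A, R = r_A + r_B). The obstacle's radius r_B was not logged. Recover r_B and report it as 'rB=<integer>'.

m = 2625
d = (4, 16);  v_rel = (0, 5),  |v_rel|² = 25
v_rel×d = (0)·(16) − (5)·(4) = -20
since m = R²·25 − (-20)²:  R² = (400 + 2625) / 25 = 121
R = √121 = 11  ⇒  r_B = 11 − 7 = 4

rB=4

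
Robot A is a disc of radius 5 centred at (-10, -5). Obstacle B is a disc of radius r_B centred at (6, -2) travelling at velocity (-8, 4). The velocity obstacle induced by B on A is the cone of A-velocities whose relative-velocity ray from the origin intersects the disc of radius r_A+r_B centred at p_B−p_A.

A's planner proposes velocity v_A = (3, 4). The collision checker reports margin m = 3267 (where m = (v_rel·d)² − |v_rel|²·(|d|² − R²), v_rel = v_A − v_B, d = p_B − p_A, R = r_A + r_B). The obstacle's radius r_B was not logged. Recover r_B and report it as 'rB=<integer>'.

m = 3267
d = (16, 3);  v_rel = (11, 0),  |v_rel|² = 121
v_rel×d = (11)·(3) − (0)·(16) = 33
since m = R²·121 − 33²:  R² = (1089 + 3267) / 121 = 36
R = √36 = 6  ⇒  r_B = 6 − 5 = 1

rB=1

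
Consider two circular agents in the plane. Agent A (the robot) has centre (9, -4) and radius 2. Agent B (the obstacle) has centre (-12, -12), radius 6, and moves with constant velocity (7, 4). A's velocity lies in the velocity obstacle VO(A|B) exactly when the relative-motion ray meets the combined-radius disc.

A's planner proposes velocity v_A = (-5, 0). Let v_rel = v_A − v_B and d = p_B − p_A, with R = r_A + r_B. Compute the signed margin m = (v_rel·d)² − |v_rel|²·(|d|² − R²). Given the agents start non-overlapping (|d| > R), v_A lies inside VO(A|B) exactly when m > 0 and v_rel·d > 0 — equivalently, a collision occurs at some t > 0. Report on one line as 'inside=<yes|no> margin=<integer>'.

d = (-21, -8),  |d|² = 505;  R = 2+6 = 8,  c = 505−8² = 441
v_rel = (-12, -4),  |v_rel|² = 160;  v_rel·d = (-12)·(-21) + (-4)·(-8) = 284
160·t² − 568·t + 441 = 0  ⇒  m = 284² − 160·441 = 10096
m = 10096 > 0,  v_rel·d = 284 > 0  ⇒  inside

inside=yes margin=10096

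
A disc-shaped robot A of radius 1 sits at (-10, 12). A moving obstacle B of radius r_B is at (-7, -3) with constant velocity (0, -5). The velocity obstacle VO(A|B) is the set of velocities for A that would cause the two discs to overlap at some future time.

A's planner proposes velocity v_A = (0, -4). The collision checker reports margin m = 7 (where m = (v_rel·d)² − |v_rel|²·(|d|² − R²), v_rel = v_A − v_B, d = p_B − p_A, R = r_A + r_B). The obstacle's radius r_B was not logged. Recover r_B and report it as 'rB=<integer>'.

m = 7
d = (3, -15);  v_rel = (0, 1),  |v_rel|² = 1
v_rel×d = (0)·(-15) − (1)·(3) = -3
since m = R²·1 − (-3)²:  R² = (9 + 7) / 1 = 16
R = √16 = 4  ⇒  r_B = 4 − 1 = 3

rB=3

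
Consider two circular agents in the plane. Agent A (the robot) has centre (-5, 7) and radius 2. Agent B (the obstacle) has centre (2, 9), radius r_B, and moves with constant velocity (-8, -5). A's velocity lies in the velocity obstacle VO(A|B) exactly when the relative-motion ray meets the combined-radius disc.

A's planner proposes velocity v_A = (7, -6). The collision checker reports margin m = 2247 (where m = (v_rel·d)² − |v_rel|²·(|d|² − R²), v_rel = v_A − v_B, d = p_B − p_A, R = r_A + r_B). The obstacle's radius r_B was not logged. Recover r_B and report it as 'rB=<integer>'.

m = 2247
d = (7, 2);  v_rel = (15, -1),  |v_rel|² = 226
v_rel×d = (15)·(2) − (-1)·(7) = 37
since m = R²·226 − 37²:  R² = (1369 + 2247) / 226 = 16
R = √16 = 4  ⇒  r_B = 4 − 2 = 2

rB=2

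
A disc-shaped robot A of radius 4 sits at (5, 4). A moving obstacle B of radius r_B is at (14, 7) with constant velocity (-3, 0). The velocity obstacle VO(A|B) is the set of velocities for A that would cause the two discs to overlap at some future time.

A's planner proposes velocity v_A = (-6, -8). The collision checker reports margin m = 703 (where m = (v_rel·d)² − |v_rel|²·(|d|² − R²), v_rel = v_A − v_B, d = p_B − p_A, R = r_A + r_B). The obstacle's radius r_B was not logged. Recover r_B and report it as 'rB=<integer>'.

m = 703
d = (9, 3);  v_rel = (-3, -8),  |v_rel|² = 73
v_rel×d = (-3)·(3) − (-8)·(9) = 63
since m = R²·73 − 63²:  R² = (3969 + 703) / 73 = 64
R = √64 = 8  ⇒  r_B = 8 − 4 = 4

rB=4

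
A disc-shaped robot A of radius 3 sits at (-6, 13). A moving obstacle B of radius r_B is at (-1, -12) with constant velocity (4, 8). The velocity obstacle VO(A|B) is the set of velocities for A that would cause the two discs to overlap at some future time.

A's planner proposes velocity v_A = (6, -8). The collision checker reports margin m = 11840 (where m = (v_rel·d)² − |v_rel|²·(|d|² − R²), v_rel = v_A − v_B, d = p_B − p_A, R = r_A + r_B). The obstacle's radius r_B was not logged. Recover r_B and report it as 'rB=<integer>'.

m = 11840
d = (5, -25);  v_rel = (2, -16),  |v_rel|² = 260
v_rel×d = (2)·(-25) − (-16)·(5) = 30
since m = R²·260 − 30²:  R² = (900 + 11840) / 260 = 49
R = √49 = 7  ⇒  r_B = 7 − 3 = 4

rB=4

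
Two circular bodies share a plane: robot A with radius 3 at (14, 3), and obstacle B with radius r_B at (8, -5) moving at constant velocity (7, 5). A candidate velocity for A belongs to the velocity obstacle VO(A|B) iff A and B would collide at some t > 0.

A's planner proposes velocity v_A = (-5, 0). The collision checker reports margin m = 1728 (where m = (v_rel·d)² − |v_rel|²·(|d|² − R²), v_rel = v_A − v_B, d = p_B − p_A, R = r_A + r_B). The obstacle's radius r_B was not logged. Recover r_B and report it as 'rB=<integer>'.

m = 1728
d = (-6, -8);  v_rel = (-12, -5),  |v_rel|² = 169
v_rel×d = (-12)·(-8) − (-5)·(-6) = 66
since m = R²·169 − 66²:  R² = (4356 + 1728) / 169 = 36
R = √36 = 6  ⇒  r_B = 6 − 3 = 3

rB=3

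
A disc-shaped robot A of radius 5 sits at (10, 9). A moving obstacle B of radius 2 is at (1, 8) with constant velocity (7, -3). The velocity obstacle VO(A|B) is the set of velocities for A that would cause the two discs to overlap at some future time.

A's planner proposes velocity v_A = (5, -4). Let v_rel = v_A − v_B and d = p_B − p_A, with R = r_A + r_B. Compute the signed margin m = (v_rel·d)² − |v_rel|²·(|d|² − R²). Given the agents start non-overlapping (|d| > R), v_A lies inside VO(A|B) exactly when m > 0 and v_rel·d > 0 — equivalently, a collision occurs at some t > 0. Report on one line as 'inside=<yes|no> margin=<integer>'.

d = (-9, -1),  |d|² = 82;  R = 5+2 = 7,  c = 82−7² = 33
v_rel = (-2, -1),  |v_rel|² = 5;  v_rel·d = (-2)·(-9) + (-1)·(-1) = 19
5·t² − 38·t + 33 = 0  ⇒  m = 19² − 5·33 = 196
m = 196 > 0,  v_rel·d = 19 > 0  ⇒  inside

inside=yes margin=196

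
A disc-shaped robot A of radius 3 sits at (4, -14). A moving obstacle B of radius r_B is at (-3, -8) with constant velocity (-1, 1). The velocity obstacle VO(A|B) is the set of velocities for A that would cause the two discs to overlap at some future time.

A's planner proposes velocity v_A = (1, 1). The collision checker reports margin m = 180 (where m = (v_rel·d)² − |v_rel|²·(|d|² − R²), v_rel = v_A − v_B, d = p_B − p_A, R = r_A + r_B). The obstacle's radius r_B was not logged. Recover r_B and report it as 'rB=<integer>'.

m = 180
d = (-7, 6);  v_rel = (2, 0),  |v_rel|² = 4
v_rel×d = (2)·(6) − (0)·(-7) = 12
since m = R²·4 − 12²:  R² = (144 + 180) / 4 = 81
R = √81 = 9  ⇒  r_B = 9 − 3 = 6

rB=6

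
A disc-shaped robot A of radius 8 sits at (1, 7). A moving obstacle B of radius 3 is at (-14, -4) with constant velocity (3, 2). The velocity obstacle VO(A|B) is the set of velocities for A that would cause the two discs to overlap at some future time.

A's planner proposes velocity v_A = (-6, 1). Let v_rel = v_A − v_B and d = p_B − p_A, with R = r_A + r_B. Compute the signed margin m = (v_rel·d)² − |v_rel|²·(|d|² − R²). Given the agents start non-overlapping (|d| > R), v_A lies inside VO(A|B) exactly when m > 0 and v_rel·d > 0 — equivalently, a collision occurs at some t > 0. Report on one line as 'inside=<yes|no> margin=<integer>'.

d = (-15, -11),  |d|² = 346;  R = 8+3 = 11,  c = 346−11² = 225
v_rel = (-9, -1),  |v_rel|² = 82;  v_rel·d = (-9)·(-15) + (-1)·(-11) = 146
82·t² − 292·t + 225 = 0  ⇒  m = 146² − 82·225 = 2866
m = 2866 > 0,  v_rel·d = 146 > 0  ⇒  inside

inside=yes margin=2866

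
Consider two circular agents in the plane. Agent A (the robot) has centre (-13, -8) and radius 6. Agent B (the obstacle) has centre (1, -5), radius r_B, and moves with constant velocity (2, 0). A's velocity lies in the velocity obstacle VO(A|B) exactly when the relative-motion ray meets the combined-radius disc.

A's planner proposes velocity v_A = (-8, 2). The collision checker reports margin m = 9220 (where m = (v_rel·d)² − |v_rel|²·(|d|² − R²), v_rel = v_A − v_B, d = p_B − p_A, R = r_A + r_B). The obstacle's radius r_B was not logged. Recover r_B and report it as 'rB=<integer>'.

m = 9220
d = (14, 3);  v_rel = (-10, 2),  |v_rel|² = 104
v_rel×d = (-10)·(3) − (2)·(14) = -58
since m = R²·104 − (-58)²:  R² = (3364 + 9220) / 104 = 121
R = √121 = 11  ⇒  r_B = 11 − 6 = 5

rB=5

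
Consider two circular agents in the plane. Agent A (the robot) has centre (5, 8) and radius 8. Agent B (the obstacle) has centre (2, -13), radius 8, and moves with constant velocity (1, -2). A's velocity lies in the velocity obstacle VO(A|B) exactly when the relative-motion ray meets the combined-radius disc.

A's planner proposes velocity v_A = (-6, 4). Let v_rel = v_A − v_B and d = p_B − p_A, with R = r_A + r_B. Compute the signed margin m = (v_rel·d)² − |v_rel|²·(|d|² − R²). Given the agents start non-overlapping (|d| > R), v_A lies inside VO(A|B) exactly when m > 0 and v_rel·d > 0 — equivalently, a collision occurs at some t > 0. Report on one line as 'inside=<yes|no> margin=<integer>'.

d = (-3, -21),  |d|² = 450;  R = 8+8 = 16,  c = 450−16² = 194
v_rel = (-7, 6),  |v_rel|² = 85;  v_rel·d = (-7)·(-3) + (6)·(-21) = -105
85·t² + 210·t + 194 = 0  ⇒  m = (-105)² − 85·194 = -5465
m = -5465 < 0,  v_rel·d = -105 < 0  ⇒  outside

inside=no margin=-5465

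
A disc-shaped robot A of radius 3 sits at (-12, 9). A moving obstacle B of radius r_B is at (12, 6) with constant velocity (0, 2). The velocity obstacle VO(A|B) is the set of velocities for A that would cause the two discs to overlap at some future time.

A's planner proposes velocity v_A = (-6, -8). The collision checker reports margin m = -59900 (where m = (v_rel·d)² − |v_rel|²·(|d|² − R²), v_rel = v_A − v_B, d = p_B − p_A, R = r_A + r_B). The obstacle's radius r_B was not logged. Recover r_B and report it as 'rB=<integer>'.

m = -59900
d = (24, -3);  v_rel = (-6, -10),  |v_rel|² = 136
v_rel×d = (-6)·(-3) − (-10)·(24) = 258
since m = R²·136 − 258²:  R² = (66564 + -59900) / 136 = 49
R = √49 = 7  ⇒  r_B = 7 − 3 = 4

rB=4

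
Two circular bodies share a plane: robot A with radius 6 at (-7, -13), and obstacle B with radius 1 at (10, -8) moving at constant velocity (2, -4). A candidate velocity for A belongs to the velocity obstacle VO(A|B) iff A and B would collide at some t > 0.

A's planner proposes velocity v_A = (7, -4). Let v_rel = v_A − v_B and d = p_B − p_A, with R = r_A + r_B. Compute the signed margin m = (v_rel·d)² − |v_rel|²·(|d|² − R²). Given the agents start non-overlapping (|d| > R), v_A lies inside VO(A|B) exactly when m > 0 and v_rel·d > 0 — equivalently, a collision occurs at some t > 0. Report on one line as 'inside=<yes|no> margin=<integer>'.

d = (17, 5),  |d|² = 314;  R = 6+1 = 7,  c = 314−7² = 265
v_rel = (5, 0),  |v_rel|² = 25;  v_rel·d = (5)·(17) + (0)·(5) = 85
25·t² − 170·t + 265 = 0  ⇒  m = 85² − 25·265 = 600
m = 600 > 0,  v_rel·d = 85 > 0  ⇒  inside

inside=yes margin=600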